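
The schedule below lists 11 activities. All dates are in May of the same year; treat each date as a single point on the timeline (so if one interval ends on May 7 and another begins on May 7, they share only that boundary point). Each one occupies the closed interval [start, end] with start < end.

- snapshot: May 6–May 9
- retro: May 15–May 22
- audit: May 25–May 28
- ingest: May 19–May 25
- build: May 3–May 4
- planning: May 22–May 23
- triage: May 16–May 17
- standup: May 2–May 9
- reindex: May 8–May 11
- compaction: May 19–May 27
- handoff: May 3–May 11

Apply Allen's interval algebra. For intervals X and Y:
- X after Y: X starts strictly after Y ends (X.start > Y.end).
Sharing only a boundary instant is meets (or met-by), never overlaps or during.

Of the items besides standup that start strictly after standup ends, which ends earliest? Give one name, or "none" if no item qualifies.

Target standup = [May 2, May 9].
audit [May 25, May 28] → after → candidate.
build [May 3, May 4] → during → excluded.
compaction [May 19, May 27] → after → candidate.
handoff [May 3, May 11] → overlapped-by → excluded.
ingest [May 19, May 25] → after → candidate.
planning [May 22, May 23] → after → candidate.
reindex [May 8, May 11] → overlapped-by → excluded.
retro [May 15, May 22] → after → candidate.
snapshot [May 6, May 9] → finishes → excluded.
triage [May 16, May 17] → after → candidate.
Among candidates, earliest end is May 17 → triage.

triage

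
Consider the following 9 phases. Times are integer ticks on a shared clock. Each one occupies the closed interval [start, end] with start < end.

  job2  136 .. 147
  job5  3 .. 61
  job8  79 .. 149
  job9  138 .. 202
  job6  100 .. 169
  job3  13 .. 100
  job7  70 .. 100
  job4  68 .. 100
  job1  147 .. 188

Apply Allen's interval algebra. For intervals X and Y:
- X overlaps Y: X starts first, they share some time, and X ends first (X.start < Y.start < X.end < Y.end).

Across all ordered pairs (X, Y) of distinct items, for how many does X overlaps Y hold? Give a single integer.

Checking all 72 ordered pairs for relation 'overlaps'; matching pairs in alphabetical order:
(job2, job9): job2 overlaps job9 ✓
(job3, job8): job3 overlaps job8 ✓
(job4, job8): job4 overlaps job8 ✓
(job5, job3): job5 overlaps job3 ✓
(job6, job1): job6 overlaps job1 ✓
(job6, job9): job6 overlaps job9 ✓
(job7, job8): job7 overlaps job8 ✓
(job8, job1): job8 overlaps job1 ✓
(job8, job6): job8 overlaps job6 ✓
(job8, job9): job8 overlaps job9 ✓
Count: 10.

10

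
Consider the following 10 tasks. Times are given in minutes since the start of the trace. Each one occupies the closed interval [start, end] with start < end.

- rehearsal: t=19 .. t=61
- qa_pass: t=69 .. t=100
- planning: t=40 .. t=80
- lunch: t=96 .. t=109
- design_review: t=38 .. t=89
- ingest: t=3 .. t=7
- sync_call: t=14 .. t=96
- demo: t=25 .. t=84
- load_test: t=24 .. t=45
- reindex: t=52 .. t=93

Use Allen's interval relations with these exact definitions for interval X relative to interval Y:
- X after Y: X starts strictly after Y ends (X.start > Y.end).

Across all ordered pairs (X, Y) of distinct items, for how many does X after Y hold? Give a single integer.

18

Checking all 90 ordered pairs for relation 'after'; matching pairs in alphabetical order:
(demo, ingest): demo after ingest ✓
(design_review, ingest): design_review after ingest ✓
(load_test, ingest): load_test after ingest ✓
(lunch, demo): lunch after demo ✓
(lunch, design_review): lunch after design_review ✓
(lunch, ingest): lunch after ingest ✓
(lunch, load_test): lunch after load_test ✓
(lunch, planning): lunch after planning ✓
(lunch, rehearsal): lunch after rehearsal ✓
(lunch, reindex): lunch after reindex ✓
(planning, ingest): planning after ingest ✓
(qa_pass, ingest): qa_pass after ingest ✓
(qa_pass, load_test): qa_pass after load_test ✓
(qa_pass, rehearsal): qa_pass after rehearsal ✓
(rehearsal, ingest): rehearsal after ingest ✓
(reindex, ingest): reindex after ingest ✓
(reindex, load_test): reindex after load_test ✓
(sync_call, ingest): sync_call after ingest ✓
Count: 18.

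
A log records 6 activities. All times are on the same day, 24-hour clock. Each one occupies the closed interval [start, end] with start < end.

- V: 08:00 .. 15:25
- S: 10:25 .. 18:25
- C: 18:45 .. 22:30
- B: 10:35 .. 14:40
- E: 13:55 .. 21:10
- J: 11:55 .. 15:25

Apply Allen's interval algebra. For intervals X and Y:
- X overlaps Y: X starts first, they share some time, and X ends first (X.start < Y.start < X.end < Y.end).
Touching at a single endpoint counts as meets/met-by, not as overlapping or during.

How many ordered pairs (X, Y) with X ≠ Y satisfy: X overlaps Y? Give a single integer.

Checking all 30 ordered pairs for relation 'overlaps'; matching pairs in alphabetical order:
(B, E): B overlaps E ✓
(B, J): B overlaps J ✓
(E, C): E overlaps C ✓
(J, E): J overlaps E ✓
(S, E): S overlaps E ✓
(V, E): V overlaps E ✓
(V, S): V overlaps S ✓
Count: 7.

7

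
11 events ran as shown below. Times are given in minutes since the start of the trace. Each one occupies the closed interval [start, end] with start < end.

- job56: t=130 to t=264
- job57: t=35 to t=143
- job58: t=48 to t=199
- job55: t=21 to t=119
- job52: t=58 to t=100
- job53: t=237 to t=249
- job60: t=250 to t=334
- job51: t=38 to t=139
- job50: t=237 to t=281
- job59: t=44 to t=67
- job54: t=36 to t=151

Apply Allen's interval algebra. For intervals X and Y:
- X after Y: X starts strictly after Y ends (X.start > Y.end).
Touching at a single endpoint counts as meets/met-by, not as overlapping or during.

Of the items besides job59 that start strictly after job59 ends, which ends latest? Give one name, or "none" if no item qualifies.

Target job59 = [t=44, t=67].
job50 [t=237, t=281] → after → candidate.
job51 [t=38, t=139] → contains → excluded.
job52 [t=58, t=100] → overlapped-by → excluded.
job53 [t=237, t=249] → after → candidate.
job54 [t=36, t=151] → contains → excluded.
job55 [t=21, t=119] → contains → excluded.
job56 [t=130, t=264] → after → candidate.
job57 [t=35, t=143] → contains → excluded.
job58 [t=48, t=199] → overlapped-by → excluded.
job60 [t=250, t=334] → after → candidate.
Among candidates, latest end is t=334 → job60.

job60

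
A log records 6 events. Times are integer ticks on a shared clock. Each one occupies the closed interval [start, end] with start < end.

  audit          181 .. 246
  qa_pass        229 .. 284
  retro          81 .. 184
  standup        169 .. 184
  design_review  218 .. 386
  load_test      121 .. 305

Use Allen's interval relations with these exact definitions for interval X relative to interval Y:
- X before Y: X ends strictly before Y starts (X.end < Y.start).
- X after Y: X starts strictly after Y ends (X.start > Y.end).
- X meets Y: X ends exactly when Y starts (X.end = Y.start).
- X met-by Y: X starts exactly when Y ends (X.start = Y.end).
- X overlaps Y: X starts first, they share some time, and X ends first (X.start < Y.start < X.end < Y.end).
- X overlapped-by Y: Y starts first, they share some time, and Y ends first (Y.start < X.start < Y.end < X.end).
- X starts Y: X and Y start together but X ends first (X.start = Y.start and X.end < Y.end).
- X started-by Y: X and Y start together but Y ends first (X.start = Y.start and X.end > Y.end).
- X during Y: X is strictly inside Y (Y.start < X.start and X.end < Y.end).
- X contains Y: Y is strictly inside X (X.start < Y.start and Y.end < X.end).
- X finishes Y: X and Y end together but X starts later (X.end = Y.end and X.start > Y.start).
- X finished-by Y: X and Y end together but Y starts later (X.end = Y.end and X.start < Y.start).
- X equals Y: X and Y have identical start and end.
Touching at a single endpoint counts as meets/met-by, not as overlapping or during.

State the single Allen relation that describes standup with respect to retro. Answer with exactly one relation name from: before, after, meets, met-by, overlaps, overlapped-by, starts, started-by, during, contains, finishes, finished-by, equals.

standup = [169, 184]; retro = [81, 184].
Compare endpoints: standup.start > retro.start, standup.start < retro.end, standup.end > retro.start, standup.end = retro.end.
That pattern is 'finishes'.

finishes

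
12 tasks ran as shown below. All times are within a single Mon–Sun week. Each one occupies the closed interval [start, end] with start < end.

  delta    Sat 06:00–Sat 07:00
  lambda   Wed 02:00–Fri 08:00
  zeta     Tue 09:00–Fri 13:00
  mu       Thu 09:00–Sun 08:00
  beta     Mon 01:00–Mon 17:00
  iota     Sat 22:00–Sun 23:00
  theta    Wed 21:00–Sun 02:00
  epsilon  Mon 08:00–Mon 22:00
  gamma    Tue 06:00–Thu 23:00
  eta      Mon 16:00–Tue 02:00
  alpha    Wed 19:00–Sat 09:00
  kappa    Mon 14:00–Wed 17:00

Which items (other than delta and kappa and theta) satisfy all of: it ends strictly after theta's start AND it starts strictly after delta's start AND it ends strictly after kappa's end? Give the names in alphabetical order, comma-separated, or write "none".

Conditions: its end is strictly after theta's start (X.end > Wed 21:00) AND its start is strictly after delta's start (X.start > Sat 06:00) AND its end is strictly after kappa's end (X.end > Wed 17:00).
alpha: end Sat 09:00 > Wed 21:00? ✓; start Wed 19:00 > Sat 06:00? ✗; end Sat 09:00 > Wed 17:00? ✓ → no.
beta: end Mon 17:00 > Wed 21:00? ✗; start Mon 01:00 > Sat 06:00? ✗; end Mon 17:00 > Wed 17:00? ✗ → no.
epsilon: end Mon 22:00 > Wed 21:00? ✗; start Mon 08:00 > Sat 06:00? ✗; end Mon 22:00 > Wed 17:00? ✗ → no.
eta: end Tue 02:00 > Wed 21:00? ✗; start Mon 16:00 > Sat 06:00? ✗; end Tue 02:00 > Wed 17:00? ✗ → no.
gamma: end Thu 23:00 > Wed 21:00? ✓; start Tue 06:00 > Sat 06:00? ✗; end Thu 23:00 > Wed 17:00? ✓ → no.
iota: end Sun 23:00 > Wed 21:00? ✓; start Sat 22:00 > Sat 06:00? ✓; end Sun 23:00 > Wed 17:00? ✓ → yes.
lambda: end Fri 08:00 > Wed 21:00? ✓; start Wed 02:00 > Sat 06:00? ✗; end Fri 08:00 > Wed 17:00? ✓ → no.
mu: end Sun 08:00 > Wed 21:00? ✓; start Thu 09:00 > Sat 06:00? ✗; end Sun 08:00 > Wed 17:00? ✓ → no.
zeta: end Fri 13:00 > Wed 21:00? ✓; start Tue 09:00 > Sat 06:00? ✗; end Fri 13:00 > Wed 17:00? ✓ → no.
Result: iota.

iota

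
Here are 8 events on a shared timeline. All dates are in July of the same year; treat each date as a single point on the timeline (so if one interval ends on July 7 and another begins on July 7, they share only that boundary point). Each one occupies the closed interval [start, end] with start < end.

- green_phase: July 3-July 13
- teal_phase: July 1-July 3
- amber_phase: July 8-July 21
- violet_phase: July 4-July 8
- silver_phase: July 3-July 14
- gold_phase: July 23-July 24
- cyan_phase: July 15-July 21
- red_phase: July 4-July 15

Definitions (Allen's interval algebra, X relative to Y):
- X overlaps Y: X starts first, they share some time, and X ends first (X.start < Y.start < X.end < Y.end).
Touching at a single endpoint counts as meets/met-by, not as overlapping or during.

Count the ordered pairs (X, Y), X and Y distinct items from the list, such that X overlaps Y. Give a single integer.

5

Checking all 56 ordered pairs for relation 'overlaps'; matching pairs in alphabetical order:
(green_phase, amber_phase): green_phase overlaps amber_phase ✓
(green_phase, red_phase): green_phase overlaps red_phase ✓
(red_phase, amber_phase): red_phase overlaps amber_phase ✓
(silver_phase, amber_phase): silver_phase overlaps amber_phase ✓
(silver_phase, red_phase): silver_phase overlaps red_phase ✓
Count: 5.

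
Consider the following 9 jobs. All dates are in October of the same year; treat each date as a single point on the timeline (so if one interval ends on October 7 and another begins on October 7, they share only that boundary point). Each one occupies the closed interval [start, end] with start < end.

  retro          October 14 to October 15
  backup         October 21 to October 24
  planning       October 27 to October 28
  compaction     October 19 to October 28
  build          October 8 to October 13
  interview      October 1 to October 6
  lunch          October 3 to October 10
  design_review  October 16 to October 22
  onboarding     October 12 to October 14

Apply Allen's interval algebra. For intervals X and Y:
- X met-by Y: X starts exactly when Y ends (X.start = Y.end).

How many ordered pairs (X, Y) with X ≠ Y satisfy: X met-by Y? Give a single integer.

Checking all 72 ordered pairs for relation 'met-by'; matching pairs in alphabetical order:
(retro, onboarding): retro met-by onboarding ✓
Count: 1.

1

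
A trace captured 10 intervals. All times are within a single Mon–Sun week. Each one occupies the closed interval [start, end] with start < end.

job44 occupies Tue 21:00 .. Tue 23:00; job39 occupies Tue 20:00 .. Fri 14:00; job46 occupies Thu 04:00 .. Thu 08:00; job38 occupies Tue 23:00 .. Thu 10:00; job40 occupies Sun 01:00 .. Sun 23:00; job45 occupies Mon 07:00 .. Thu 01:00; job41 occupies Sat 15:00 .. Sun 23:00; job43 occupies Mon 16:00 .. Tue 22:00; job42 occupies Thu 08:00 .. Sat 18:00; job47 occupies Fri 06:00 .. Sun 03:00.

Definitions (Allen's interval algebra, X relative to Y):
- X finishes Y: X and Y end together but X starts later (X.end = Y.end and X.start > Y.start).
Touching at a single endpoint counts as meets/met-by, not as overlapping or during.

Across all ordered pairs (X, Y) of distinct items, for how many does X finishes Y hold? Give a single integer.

1

Checking all 90 ordered pairs for relation 'finishes'; matching pairs in alphabetical order:
(job40, job41): job40 finishes job41 ✓
Count: 1.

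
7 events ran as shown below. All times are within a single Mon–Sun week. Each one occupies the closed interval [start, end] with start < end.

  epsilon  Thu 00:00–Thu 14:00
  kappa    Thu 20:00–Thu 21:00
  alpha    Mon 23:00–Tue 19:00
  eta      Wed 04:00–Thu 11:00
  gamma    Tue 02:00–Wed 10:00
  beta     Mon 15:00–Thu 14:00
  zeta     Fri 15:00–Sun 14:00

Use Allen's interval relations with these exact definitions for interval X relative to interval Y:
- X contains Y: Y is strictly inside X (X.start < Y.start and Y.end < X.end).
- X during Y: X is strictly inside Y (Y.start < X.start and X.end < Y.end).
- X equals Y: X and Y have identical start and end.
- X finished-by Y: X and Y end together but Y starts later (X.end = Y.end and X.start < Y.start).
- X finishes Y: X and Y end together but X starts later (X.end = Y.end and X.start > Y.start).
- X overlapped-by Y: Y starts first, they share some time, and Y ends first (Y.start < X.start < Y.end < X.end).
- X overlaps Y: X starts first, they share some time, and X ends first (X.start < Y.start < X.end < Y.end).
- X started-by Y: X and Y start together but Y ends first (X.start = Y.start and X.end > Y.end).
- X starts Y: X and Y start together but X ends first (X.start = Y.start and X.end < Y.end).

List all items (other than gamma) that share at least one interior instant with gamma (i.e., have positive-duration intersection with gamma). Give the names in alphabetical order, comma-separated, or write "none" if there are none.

alpha, beta, eta

Target gamma = [Tue 02:00, Wed 10:00].
alpha [Mon 23:00, Tue 19:00] → overlaps → yes.
beta [Mon 15:00, Thu 14:00] → contains → yes.
epsilon [Thu 00:00, Thu 14:00] → after → no.
eta [Wed 04:00, Thu 11:00] → overlapped-by → yes.
kappa [Thu 20:00, Thu 21:00] → after → no.
zeta [Fri 15:00, Sun 14:00] → after → no.
Result: alpha, beta, eta.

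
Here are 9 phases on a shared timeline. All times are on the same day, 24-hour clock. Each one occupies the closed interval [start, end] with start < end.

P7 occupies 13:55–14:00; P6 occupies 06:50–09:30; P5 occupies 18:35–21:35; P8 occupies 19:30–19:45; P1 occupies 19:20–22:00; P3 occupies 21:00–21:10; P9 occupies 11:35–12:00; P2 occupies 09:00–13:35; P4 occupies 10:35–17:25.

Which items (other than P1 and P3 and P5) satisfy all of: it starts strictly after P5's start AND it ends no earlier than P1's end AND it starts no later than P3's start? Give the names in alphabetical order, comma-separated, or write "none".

none

Conditions: its start is strictly after P5's start (X.start > 18:35) AND its end is no earlier than P1's end (X.end >= 22:00) AND its start is no later than P3's start (X.start <= 21:00).
P2: start 09:00 > 18:35? ✗; end 13:35 >= 22:00? ✗; start 09:00 <= 21:00? ✓ → no.
P4: start 10:35 > 18:35? ✗; end 17:25 >= 22:00? ✗; start 10:35 <= 21:00? ✓ → no.
P6: start 06:50 > 18:35? ✗; end 09:30 >= 22:00? ✗; start 06:50 <= 21:00? ✓ → no.
P7: start 13:55 > 18:35? ✗; end 14:00 >= 22:00? ✗; start 13:55 <= 21:00? ✓ → no.
P8: start 19:30 > 18:35? ✓; end 19:45 >= 22:00? ✗; start 19:30 <= 21:00? ✓ → no.
P9: start 11:35 > 18:35? ✗; end 12:00 >= 22:00? ✗; start 11:35 <= 21:00? ✓ → no.
Result: none.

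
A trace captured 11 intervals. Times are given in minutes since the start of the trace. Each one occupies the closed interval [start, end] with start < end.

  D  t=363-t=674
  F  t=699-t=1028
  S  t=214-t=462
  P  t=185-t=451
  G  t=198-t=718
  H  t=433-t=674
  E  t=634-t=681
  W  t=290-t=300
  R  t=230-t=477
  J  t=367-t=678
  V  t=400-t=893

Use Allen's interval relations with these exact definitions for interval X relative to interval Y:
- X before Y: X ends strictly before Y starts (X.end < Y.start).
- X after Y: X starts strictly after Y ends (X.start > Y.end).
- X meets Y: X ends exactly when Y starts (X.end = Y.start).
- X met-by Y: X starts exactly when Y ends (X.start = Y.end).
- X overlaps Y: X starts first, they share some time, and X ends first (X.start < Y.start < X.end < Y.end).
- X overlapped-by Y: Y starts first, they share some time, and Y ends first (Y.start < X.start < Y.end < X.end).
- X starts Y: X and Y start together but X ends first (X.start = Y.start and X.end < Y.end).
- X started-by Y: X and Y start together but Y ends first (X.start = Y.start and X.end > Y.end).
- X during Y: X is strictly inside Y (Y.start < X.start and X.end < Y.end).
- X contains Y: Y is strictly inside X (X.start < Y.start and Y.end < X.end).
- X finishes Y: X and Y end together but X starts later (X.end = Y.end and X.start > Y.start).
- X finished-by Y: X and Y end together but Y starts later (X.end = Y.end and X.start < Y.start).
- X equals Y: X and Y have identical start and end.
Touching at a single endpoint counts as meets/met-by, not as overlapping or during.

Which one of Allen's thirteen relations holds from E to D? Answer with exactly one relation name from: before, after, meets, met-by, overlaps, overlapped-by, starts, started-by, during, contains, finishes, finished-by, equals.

overlapped-by

E = [t=634, t=681]; D = [t=363, t=674].
Compare endpoints: E.start > D.start, E.start < D.end, E.end > D.start, E.end > D.end.
That pattern is 'overlapped-by'.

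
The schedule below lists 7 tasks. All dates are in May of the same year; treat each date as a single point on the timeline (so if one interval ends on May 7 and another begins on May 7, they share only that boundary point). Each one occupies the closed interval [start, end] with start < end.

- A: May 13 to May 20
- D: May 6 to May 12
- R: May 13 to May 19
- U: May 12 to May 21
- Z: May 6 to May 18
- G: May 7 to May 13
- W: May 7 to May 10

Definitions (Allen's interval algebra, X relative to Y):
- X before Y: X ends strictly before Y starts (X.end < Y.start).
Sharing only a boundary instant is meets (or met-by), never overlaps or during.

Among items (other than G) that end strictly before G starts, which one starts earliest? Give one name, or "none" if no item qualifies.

none

Target G = [May 7, May 13].
A [May 13, May 20] → met-by → excluded.
D [May 6, May 12] → overlaps → excluded.
R [May 13, May 19] → met-by → excluded.
U [May 12, May 21] → overlapped-by → excluded.
W [May 7, May 10] → starts → excluded.
Z [May 6, May 18] → contains → excluded.
No candidates → none.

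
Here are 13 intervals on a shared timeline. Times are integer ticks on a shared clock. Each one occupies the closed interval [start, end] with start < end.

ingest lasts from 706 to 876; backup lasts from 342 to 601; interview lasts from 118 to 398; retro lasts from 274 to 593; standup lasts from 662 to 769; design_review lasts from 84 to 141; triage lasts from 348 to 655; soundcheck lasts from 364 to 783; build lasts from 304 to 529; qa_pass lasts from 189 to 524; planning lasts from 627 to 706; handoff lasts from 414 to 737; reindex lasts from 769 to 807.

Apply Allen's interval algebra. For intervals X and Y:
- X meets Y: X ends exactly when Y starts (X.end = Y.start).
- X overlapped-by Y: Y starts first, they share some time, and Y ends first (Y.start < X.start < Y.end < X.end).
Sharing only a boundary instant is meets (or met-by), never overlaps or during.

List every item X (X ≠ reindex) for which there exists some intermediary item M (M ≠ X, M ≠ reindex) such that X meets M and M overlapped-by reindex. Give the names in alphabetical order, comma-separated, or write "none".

none

Target reindex = [769, 807].
Intermediaries M with M overlapped-by reindex: none.
Union: none.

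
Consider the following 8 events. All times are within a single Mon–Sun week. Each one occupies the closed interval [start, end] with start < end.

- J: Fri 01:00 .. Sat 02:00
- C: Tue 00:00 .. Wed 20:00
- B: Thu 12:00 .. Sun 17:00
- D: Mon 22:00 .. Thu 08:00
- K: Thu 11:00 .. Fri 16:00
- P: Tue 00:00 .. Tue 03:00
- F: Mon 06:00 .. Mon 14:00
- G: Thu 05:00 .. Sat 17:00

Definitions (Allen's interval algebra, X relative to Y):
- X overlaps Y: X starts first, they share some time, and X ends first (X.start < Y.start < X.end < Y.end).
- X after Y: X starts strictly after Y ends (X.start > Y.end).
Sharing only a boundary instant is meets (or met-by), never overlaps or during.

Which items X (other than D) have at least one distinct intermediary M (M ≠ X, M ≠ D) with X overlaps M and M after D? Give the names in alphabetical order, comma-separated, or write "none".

Target D = [Mon 22:00, Thu 08:00].
Intermediaries M with M after D: B, J, K.
Via B — items with X overlaps B: G, K.
Via J — items with X overlaps J: K.
Via K — items with X overlaps K: none.
Union: G, K.

G, K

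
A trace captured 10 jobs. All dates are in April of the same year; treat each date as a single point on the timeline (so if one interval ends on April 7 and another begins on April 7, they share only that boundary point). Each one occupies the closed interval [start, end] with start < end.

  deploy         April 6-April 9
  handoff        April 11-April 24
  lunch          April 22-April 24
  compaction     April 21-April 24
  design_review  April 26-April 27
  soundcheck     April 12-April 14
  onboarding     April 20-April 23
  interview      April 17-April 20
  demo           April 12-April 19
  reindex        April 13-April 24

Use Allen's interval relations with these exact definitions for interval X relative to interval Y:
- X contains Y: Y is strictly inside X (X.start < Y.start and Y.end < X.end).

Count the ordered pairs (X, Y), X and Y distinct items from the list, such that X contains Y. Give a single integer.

6

Checking all 90 ordered pairs for relation 'contains'; matching pairs in alphabetical order:
(handoff, demo): handoff contains demo ✓
(handoff, interview): handoff contains interview ✓
(handoff, onboarding): handoff contains onboarding ✓
(handoff, soundcheck): handoff contains soundcheck ✓
(reindex, interview): reindex contains interview ✓
(reindex, onboarding): reindex contains onboarding ✓
Count: 6.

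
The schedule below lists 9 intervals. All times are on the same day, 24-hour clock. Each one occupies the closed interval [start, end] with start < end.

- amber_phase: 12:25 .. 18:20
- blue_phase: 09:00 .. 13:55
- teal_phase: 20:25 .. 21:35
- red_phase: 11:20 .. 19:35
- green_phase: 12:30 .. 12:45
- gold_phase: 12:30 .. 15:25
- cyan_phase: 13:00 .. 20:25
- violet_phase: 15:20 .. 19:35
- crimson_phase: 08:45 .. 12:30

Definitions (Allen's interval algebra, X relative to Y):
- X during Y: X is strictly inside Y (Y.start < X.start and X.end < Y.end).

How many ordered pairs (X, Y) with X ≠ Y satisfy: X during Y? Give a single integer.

Checking all 72 ordered pairs for relation 'during'; matching pairs in alphabetical order:
(amber_phase, red_phase): amber_phase during red_phase ✓
(gold_phase, amber_phase): gold_phase during amber_phase ✓
(gold_phase, red_phase): gold_phase during red_phase ✓
(green_phase, amber_phase): green_phase during amber_phase ✓
(green_phase, blue_phase): green_phase during blue_phase ✓
(green_phase, red_phase): green_phase during red_phase ✓
(violet_phase, cyan_phase): violet_phase during cyan_phase ✓
Count: 7.

7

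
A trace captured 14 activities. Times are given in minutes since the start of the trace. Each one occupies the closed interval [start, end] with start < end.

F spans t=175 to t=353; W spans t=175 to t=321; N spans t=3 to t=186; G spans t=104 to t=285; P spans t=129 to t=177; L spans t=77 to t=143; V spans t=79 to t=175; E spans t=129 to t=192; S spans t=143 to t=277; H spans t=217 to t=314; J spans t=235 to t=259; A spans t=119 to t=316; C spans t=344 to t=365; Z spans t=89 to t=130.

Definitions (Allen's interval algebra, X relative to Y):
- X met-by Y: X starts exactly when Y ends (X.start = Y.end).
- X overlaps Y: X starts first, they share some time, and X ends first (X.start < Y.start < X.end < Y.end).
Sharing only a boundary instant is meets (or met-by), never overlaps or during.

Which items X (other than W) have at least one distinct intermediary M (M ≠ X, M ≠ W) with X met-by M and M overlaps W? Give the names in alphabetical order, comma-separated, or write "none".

Target W = [t=175, t=321].
Intermediaries M with M overlaps W: A, E, G, N, P, S.
Via A — items with X met-by A: none.
Via E — items with X met-by E: none.
Via G — items with X met-by G: none.
Via N — items with X met-by N: none.
Via P — items with X met-by P: none.
Via S — items with X met-by S: none.
Union: none.

none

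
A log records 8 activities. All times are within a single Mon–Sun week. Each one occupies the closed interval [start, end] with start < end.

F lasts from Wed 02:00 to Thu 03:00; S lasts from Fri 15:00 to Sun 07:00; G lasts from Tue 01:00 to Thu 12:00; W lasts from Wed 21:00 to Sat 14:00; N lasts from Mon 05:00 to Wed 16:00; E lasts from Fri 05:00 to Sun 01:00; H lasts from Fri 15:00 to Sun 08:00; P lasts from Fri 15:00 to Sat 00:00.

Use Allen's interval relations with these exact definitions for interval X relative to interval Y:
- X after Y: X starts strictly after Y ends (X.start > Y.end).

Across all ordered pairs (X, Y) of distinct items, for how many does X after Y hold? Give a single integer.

13

Checking all 56 ordered pairs for relation 'after'; matching pairs in alphabetical order:
(E, F): E after F ✓
(E, G): E after G ✓
(E, N): E after N ✓
(H, F): H after F ✓
(H, G): H after G ✓
(H, N): H after N ✓
(P, F): P after F ✓
(P, G): P after G ✓
(P, N): P after N ✓
(S, F): S after F ✓
(S, G): S after G ✓
(S, N): S after N ✓
(W, N): W after N ✓
Count: 13.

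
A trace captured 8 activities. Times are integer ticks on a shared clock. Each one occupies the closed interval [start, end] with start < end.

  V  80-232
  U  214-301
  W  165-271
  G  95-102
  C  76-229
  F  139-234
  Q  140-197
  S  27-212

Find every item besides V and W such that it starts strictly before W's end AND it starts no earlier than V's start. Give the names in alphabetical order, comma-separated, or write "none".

Conditions: its start is strictly before W's end (X.start < 271) AND its start is no earlier than V's start (X.start >= 80).
C: start 76 < 271? ✓; start 76 >= 80? ✗ → no.
F: start 139 < 271? ✓; start 139 >= 80? ✓ → yes.
G: start 95 < 271? ✓; start 95 >= 80? ✓ → yes.
Q: start 140 < 271? ✓; start 140 >= 80? ✓ → yes.
S: start 27 < 271? ✓; start 27 >= 80? ✗ → no.
U: start 214 < 271? ✓; start 214 >= 80? ✓ → yes.
Result: F, G, Q, U.

F, G, Q, U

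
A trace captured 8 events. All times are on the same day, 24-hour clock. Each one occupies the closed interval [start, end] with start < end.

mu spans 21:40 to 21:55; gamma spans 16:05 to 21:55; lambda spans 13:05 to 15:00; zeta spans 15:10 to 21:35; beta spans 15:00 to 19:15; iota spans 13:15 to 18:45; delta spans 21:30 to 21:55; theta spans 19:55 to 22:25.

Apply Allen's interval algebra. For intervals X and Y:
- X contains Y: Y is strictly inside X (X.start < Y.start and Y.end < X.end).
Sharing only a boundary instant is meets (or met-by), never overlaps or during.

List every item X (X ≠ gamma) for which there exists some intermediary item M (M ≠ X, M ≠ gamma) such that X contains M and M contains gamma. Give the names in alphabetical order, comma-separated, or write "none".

none

Target gamma = [16:05, 21:55].
Intermediaries M with M contains gamma: none.
Union: none.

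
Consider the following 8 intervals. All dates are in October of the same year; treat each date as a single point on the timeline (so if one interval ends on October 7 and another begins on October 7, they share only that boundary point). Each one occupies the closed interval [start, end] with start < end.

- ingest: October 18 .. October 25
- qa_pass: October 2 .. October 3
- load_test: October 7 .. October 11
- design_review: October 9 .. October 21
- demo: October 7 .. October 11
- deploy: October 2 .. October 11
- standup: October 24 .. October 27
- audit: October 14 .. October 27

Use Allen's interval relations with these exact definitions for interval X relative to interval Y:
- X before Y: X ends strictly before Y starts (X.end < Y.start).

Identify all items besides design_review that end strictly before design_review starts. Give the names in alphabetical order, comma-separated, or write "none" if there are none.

qa_pass

Target design_review = [October 9, October 21].
audit [October 14, October 27] → overlapped-by → no.
demo [October 7, October 11] → overlaps → no.
deploy [October 2, October 11] → overlaps → no.
ingest [October 18, October 25] → overlapped-by → no.
load_test [October 7, October 11] → overlaps → no.
qa_pass [October 2, October 3] → before → yes.
standup [October 24, October 27] → after → no.
Result: qa_pass.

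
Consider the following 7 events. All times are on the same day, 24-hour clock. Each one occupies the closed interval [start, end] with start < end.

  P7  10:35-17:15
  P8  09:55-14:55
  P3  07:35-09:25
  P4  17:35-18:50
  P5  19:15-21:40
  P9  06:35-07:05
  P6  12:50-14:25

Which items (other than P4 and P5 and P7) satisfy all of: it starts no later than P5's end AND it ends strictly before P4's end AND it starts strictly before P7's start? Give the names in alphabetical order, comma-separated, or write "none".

Conditions: its start is no later than P5's end (X.start <= 21:40) AND its end is strictly before P4's end (X.end < 18:50) AND its start is strictly before P7's start (X.start < 10:35).
P3: start 07:35 <= 21:40? ✓; end 09:25 < 18:50? ✓; start 07:35 < 10:35? ✓ → yes.
P6: start 12:50 <= 21:40? ✓; end 14:25 < 18:50? ✓; start 12:50 < 10:35? ✗ → no.
P8: start 09:55 <= 21:40? ✓; end 14:55 < 18:50? ✓; start 09:55 < 10:35? ✓ → yes.
P9: start 06:35 <= 21:40? ✓; end 07:05 < 18:50? ✓; start 06:35 < 10:35? ✓ → yes.
Result: P3, P8, P9.

P3, P8, P9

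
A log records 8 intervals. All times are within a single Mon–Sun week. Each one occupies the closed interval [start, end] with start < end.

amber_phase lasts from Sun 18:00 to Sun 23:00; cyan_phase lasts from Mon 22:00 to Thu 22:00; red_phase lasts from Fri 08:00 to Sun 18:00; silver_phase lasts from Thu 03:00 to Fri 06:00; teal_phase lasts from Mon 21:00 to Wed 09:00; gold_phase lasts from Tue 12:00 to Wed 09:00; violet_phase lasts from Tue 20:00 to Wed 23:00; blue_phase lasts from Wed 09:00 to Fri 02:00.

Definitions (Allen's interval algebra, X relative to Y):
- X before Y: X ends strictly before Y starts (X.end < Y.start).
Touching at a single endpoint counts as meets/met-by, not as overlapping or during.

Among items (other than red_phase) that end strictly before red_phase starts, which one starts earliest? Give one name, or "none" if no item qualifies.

teal_phase

Target red_phase = [Fri 08:00, Sun 18:00].
amber_phase [Sun 18:00, Sun 23:00] → met-by → excluded.
blue_phase [Wed 09:00, Fri 02:00] → before → candidate.
cyan_phase [Mon 22:00, Thu 22:00] → before → candidate.
gold_phase [Tue 12:00, Wed 09:00] → before → candidate.
silver_phase [Thu 03:00, Fri 06:00] → before → candidate.
teal_phase [Mon 21:00, Wed 09:00] → before → candidate.
violet_phase [Tue 20:00, Wed 23:00] → before → candidate.
Among candidates, earliest start is Mon 21:00 → teal_phase.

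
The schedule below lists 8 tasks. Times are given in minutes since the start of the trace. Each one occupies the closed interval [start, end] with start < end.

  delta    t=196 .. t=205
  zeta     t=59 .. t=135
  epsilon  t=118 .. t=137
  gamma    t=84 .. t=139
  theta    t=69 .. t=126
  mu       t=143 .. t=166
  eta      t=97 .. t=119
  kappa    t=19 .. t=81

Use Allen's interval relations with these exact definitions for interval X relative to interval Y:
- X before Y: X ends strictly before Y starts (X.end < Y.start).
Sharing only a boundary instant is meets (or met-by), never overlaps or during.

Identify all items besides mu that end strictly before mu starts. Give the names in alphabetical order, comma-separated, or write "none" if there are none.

Target mu = [t=143, t=166].
delta [t=196, t=205] → after → no.
epsilon [t=118, t=137] → before → yes.
eta [t=97, t=119] → before → yes.
gamma [t=84, t=139] → before → yes.
kappa [t=19, t=81] → before → yes.
theta [t=69, t=126] → before → yes.
zeta [t=59, t=135] → before → yes.
Result: epsilon, eta, gamma, kappa, theta, zeta.

epsilon, eta, gamma, kappa, theta, zeta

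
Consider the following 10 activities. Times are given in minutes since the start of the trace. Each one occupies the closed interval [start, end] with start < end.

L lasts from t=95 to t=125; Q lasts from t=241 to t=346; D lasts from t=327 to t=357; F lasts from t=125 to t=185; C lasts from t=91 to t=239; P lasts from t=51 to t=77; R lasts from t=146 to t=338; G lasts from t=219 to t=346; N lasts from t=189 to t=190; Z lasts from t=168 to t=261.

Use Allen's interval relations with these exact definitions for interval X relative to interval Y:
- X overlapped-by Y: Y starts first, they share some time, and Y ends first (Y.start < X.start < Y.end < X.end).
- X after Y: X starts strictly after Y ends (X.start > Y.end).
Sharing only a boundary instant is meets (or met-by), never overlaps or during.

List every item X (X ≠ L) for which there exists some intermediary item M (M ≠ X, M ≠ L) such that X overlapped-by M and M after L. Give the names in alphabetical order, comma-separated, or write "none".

Target L = [t=95, t=125].
Intermediaries M with M after L: D, G, N, Q, R, Z.
Via D — items with X overlapped-by D: none.
Via G — items with X overlapped-by G: D.
Via N — items with X overlapped-by N: none.
Via Q — items with X overlapped-by Q: D.
Via R — items with X overlapped-by R: D, G, Q.
Via Z — items with X overlapped-by Z: G, Q.
Union: D, G, Q.

D, G, Q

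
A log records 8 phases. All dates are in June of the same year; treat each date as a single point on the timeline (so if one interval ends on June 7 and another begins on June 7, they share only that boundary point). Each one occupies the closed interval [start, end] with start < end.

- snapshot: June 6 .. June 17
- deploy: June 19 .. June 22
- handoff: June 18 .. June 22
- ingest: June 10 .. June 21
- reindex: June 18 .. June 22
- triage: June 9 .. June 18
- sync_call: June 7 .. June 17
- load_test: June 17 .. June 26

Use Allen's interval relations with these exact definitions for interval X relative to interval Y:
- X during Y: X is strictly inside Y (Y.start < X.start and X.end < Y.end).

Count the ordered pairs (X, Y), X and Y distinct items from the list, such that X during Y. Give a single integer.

Checking all 56 ordered pairs for relation 'during'; matching pairs in alphabetical order:
(deploy, load_test): deploy during load_test ✓
(handoff, load_test): handoff during load_test ✓
(reindex, load_test): reindex during load_test ✓
Count: 3.

3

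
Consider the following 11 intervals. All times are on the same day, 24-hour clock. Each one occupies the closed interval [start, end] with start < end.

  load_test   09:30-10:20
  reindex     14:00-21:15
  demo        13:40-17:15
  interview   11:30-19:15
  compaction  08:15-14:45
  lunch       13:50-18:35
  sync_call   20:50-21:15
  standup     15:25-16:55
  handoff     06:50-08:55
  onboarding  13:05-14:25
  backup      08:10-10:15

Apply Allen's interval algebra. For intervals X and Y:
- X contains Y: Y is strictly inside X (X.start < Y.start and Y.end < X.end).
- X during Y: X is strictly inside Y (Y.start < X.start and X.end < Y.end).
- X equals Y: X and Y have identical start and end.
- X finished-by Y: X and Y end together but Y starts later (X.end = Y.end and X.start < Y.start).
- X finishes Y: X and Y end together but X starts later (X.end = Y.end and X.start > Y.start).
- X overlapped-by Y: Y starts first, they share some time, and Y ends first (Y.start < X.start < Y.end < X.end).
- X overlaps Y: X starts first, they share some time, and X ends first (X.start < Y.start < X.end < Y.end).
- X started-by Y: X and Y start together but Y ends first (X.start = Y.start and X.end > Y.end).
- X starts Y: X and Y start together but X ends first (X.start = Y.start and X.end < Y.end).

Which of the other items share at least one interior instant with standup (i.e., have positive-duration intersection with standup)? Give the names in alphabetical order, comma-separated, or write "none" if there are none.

Target standup = [15:25, 16:55].
backup [08:10, 10:15] → before → no.
compaction [08:15, 14:45] → before → no.
demo [13:40, 17:15] → contains → yes.
handoff [06:50, 08:55] → before → no.
interview [11:30, 19:15] → contains → yes.
load_test [09:30, 10:20] → before → no.
lunch [13:50, 18:35] → contains → yes.
onboarding [13:05, 14:25] → before → no.
reindex [14:00, 21:15] → contains → yes.
sync_call [20:50, 21:15] → after → no.
Result: demo, interview, lunch, reindex.

demo, interview, lunch, reindex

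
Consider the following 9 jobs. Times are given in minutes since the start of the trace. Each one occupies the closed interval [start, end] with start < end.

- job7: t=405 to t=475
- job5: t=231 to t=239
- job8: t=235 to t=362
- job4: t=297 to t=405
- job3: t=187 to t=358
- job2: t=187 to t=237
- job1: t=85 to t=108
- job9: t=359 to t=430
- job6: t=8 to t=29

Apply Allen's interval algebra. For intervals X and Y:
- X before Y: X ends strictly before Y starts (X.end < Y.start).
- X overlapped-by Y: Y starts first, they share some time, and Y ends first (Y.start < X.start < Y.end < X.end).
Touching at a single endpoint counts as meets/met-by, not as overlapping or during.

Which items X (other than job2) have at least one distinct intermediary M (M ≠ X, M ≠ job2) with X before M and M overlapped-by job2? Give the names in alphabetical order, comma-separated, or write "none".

Target job2 = [t=187, t=237].
Intermediaries M with M overlapped-by job2: job5, job8.
Via job5 — items with X before job5: job1, job6.
Via job8 — items with X before job8: job1, job6.
Union: job1, job6.

job1, job6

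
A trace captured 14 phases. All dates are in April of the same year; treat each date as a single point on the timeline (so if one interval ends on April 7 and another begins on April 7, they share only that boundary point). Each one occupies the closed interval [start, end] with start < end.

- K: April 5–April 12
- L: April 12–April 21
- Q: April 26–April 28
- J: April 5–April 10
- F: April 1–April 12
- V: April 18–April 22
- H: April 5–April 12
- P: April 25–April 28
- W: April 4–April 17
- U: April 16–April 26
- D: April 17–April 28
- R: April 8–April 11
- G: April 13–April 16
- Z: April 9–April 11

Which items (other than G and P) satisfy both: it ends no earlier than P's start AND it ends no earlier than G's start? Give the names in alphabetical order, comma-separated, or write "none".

D, Q, U

Conditions: its end is no earlier than P's start (X.end >= April 25) AND its end is no earlier than G's start (X.end >= April 13).
D: end April 28 >= April 25? ✓; end April 28 >= April 13? ✓ → yes.
F: end April 12 >= April 25? ✗; end April 12 >= April 13? ✗ → no.
H: end April 12 >= April 25? ✗; end April 12 >= April 13? ✗ → no.
J: end April 10 >= April 25? ✗; end April 10 >= April 13? ✗ → no.
K: end April 12 >= April 25? ✗; end April 12 >= April 13? ✗ → no.
L: end April 21 >= April 25? ✗; end April 21 >= April 13? ✓ → no.
Q: end April 28 >= April 25? ✓; end April 28 >= April 13? ✓ → yes.
R: end April 11 >= April 25? ✗; end April 11 >= April 13? ✗ → no.
U: end April 26 >= April 25? ✓; end April 26 >= April 13? ✓ → yes.
V: end April 22 >= April 25? ✗; end April 22 >= April 13? ✓ → no.
W: end April 17 >= April 25? ✗; end April 17 >= April 13? ✓ → no.
Z: end April 11 >= April 25? ✗; end April 11 >= April 13? ✗ → no.
Result: D, Q, U.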